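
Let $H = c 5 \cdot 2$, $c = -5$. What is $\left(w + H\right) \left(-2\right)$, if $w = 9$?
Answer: $82$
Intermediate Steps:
$H = -50$ ($H = \left(-5\right) 5 \cdot 2 = \left(-25\right) 2 = -50$)
$\left(w + H\right) \left(-2\right) = \left(9 - 50\right) \left(-2\right) = \left(-41\right) \left(-2\right) = 82$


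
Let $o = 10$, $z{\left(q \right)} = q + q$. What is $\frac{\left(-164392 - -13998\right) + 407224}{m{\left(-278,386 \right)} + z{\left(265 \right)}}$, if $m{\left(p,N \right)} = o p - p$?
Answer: $- \frac{128415}{986} \approx -130.24$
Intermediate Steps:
$z{\left(q \right)} = 2 q$
$m{\left(p,N \right)} = 9 p$ ($m{\left(p,N \right)} = 10 p - p = 9 p$)
$\frac{\left(-164392 - -13998\right) + 407224}{m{\left(-278,386 \right)} + z{\left(265 \right)}} = \frac{\left(-164392 - -13998\right) + 407224}{9 \left(-278\right) + 2 \cdot 265} = \frac{\left(-164392 + 13998\right) + 407224}{-2502 + 530} = \frac{-150394 + 407224}{-1972} = 256830 \left(- \frac{1}{1972}\right) = - \frac{128415}{986}$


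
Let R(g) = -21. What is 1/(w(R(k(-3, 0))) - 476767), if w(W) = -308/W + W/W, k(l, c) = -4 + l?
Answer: -3/1430254 ≈ -2.0975e-6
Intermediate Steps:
w(W) = 1 - 308/W (w(W) = -308/W + 1 = 1 - 308/W)
1/(w(R(k(-3, 0))) - 476767) = 1/((-308 - 21)/(-21) - 476767) = 1/(-1/21*(-329) - 476767) = 1/(47/3 - 476767) = 1/(-1430254/3) = -3/1430254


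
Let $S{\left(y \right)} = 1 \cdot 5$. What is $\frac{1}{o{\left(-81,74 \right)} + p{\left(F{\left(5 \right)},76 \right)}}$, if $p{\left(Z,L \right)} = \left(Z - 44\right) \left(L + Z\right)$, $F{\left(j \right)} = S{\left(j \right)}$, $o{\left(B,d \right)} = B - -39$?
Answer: $- \frac{1}{3201} \approx -0.0003124$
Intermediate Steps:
$o{\left(B,d \right)} = 39 + B$ ($o{\left(B,d \right)} = B + 39 = 39 + B$)
$S{\left(y \right)} = 5$
$F{\left(j \right)} = 5$
$p{\left(Z,L \right)} = \left(-44 + Z\right) \left(L + Z\right)$
$\frac{1}{o{\left(-81,74 \right)} + p{\left(F{\left(5 \right)},76 \right)}} = \frac{1}{\left(39 - 81\right) + \left(5^{2} - 3344 - 220 + 76 \cdot 5\right)} = \frac{1}{-42 + \left(25 - 3344 - 220 + 380\right)} = \frac{1}{-42 - 3159} = \frac{1}{-3201} = - \frac{1}{3201}$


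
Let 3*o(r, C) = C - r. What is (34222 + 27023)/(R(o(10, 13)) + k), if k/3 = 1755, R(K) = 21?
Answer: 20415/1762 ≈ 11.586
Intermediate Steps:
o(r, C) = -r/3 + C/3 (o(r, C) = (C - r)/3 = -r/3 + C/3)
k = 5265 (k = 3*1755 = 5265)
(34222 + 27023)/(R(o(10, 13)) + k) = (34222 + 27023)/(21 + 5265) = 61245/5286 = 61245*(1/5286) = 20415/1762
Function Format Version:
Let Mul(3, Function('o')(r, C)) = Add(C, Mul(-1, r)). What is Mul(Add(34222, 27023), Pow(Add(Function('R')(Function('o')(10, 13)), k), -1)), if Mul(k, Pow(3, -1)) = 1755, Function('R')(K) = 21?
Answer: Rational(20415, 1762) ≈ 11.586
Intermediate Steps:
Function('o')(r, C) = Add(Mul(Rational(-1, 3), r), Mul(Rational(1, 3), C)) (Function('o')(r, C) = Mul(Rational(1, 3), Add(C, Mul(-1, r))) = Add(Mul(Rational(-1, 3), r), Mul(Rational(1, 3), C)))
k = 5265 (k = Mul(3, 1755) = 5265)
Mul(Add(34222, 27023), Pow(Add(Function('R')(Function('o')(10, 13)), k), -1)) = Mul(Add(34222, 27023), Pow(Add(21, 5265), -1)) = Mul(61245, Pow(5286, -1)) = Mul(61245, Rational(1, 5286)) = Rational(20415, 1762)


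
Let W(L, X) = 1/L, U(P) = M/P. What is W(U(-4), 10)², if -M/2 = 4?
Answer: ¼ ≈ 0.25000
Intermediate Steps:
M = -8 (M = -2*4 = -8)
U(P) = -8/P
W(U(-4), 10)² = (1/(-8/(-4)))² = (1/(-8*(-¼)))² = (1/2)² = (½)² = ¼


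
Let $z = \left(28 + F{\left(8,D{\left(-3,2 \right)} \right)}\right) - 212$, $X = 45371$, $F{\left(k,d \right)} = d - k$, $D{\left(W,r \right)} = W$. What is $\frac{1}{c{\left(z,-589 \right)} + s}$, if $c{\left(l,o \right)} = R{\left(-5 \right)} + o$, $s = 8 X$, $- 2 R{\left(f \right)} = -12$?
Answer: $\frac{1}{362385} \approx 2.7595 \cdot 10^{-6}$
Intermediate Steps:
$R{\left(f \right)} = 6$ ($R{\left(f \right)} = \left(- \frac{1}{2}\right) \left(-12\right) = 6$)
$s = 362968$ ($s = 8 \cdot 45371 = 362968$)
$z = -195$ ($z = \left(28 - 11\right) - 212 = 17 - 212 = -195$)
$c{\left(l,o \right)} = 6 + o$
$\frac{1}{c{\left(z,-589 \right)} + s} = \frac{1}{\left(6 - 589\right) + 362968} = \frac{1}{-583 + 362968} = \frac{1}{362385}$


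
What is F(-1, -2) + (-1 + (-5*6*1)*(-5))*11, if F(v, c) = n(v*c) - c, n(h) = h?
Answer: 1643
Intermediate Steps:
F(v, c) = -c + c*v (F(v, c) = v*c - c = c*v - c = -c + c*v)
F(-1, -2) + (-1 + (-5*6*1)*(-5))*11 = -2*(-1 - 1) + (-1 + (-5*6*1)*(-5))*11 = -2*(-2) + (-1 - 30*1*(-5))*11 = 4 + (-1 - 30*(-5))*11 = 4 + (-1 + 150)*11 = 4 + 149*11 = 4 + 1639 = 1643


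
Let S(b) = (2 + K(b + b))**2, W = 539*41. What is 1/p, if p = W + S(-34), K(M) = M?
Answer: 1/26455 ≈ 3.7800e-5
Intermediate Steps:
W = 22099
S(b) = (2 + 2*b)**2 (S(b) = (2 + (b + b))**2 = (2 + 2*b)**2)
p = 26455 (p = 22099 + 4*(1 - 34)**2 = 22099 + 4*(-33)**2 = 22099 + 4*1089 = 22099 + 4356 = 26455)
1/p = 1/26455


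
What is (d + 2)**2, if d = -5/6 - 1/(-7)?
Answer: 3025/1764 ≈ 1.7149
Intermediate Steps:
d = -29/42 (d = -5*1/6 - 1*(-1/7) = -5/6 + 1/7 = -29/42 ≈ -0.69048)
(d + 2)**2 = (-29/42 + 2)**2 = (55/42)**2 = 3025/1764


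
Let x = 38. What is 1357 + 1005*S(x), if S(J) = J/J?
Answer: 2362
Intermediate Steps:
S(J) = 1
1357 + 1005*S(x) = 1357 + 1005*1 = 1357 + 1005 = 2362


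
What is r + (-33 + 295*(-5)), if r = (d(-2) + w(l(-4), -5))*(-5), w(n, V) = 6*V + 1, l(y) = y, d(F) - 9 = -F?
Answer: -1418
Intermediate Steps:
d(F) = 9 - F
w(n, V) = 1 + 6*V
r = 90 (r = ((9 - 1*(-2)) + (1 + 6*(-5)))*(-5) = ((9 + 2) + (1 - 30))*(-5) = (11 - 29)*(-5) = -18*(-5) = 90)
r + (-33 + 295*(-5)) = 90 + (-33 + 295*(-5)) = 90 + (-33 - 1475) = 90 - 1508 = -1418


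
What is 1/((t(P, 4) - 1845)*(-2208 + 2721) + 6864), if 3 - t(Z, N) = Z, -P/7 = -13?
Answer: -1/984765 ≈ -1.0155e-6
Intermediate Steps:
P = 91 (P = -7*(-13) = 91)
t(Z, N) = 3 - Z
1/((t(P, 4) - 1845)*(-2208 + 2721) + 6864) = 1/(((3 - 1*91) - 1845)*(-2208 + 2721) + 6864) = 1/(((3 - 91) - 1845)*513 + 6864) = 1/((-88 - 1845)*513 + 6864) = 1/(-1933*513 + 6864) = 1/(-991629 + 6864) = 1/(-984765) = -1/984765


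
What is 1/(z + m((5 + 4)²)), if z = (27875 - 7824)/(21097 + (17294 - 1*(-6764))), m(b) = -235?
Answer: -45155/10591374 ≈ -0.0042634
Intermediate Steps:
z = 20051/45155 (z = 20051/(21097 + (17294 + 6764)) = 20051/(21097 + 24058) = 20051/45155 ≈ 0.44405)
1/(z + m((5 + 4)²)) = 1/(20051/45155 - 235) = 1/(-10591374/45155) = -45155/10591374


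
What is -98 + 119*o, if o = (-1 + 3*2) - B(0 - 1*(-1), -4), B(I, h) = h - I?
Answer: 1092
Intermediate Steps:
o = 10 (o = (-1 + 3*2) - (-4 - (0 - 1*(-1))) = (-1 + 6) - (-4 - (0 + 1)) = 5 - (-4 - 1*1) = 5 - (-4 - 1) = 5 - 1*(-5) = 5 + 5 = 10)
-98 + 119*o = -98 + 119*10 = -98 + 1190 = 1092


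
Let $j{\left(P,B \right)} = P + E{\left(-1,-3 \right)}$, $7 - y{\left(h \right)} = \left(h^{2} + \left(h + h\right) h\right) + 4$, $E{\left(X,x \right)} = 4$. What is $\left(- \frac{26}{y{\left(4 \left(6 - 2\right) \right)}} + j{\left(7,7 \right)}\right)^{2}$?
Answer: $\frac{71250481}{585225} \approx 121.75$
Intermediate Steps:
$y{\left(h \right)} = 3 - 3 h^{2}$ ($y{\left(h \right)} = 7 - \left(\left(h^{2} + \left(h + h\right) h\right) + 4\right) = 7 - \left(\left(h^{2} + 2 h h\right) + 4\right) = 7 - \left(\left(h^{2} + 2 h^{2}\right) + 4\right) = 7 - \left(3 h^{2} + 4\right) = 7 - \left(4 + 3 h^{2}\right) = 3 - 3 h^{2}$)
$j{\left(P,B \right)} = 4 + P$ ($j{\left(P,B \right)} = P + 4 = 4 + P$)
$\left(- \frac{26}{y{\left(4 \left(6 - 2\right) \right)}} + j{\left(7,7 \right)}\right)^{2} = \left(- \frac{26}{3 - 3 \left(4 \left(6 - 2\right)\right)^{2}} + \left(4 + 7\right)\right)^{2} = \left(- \frac{26}{3 - 3 \left(4 \cdot 4\right)^{2}} + 11\right)^{2} = \left(- \frac{26}{3 - 3 \cdot 16^{2}} + 11\right)^{2} = \left(- \frac{26}{3 - 768} + 11\right)^{2} = \left(- \frac{26}{-765} + 11\right)^{2} = \left(\left(-26\right) \left(- \frac{1}{765}\right) + 11\right)^{2} = \left(\frac{26}{765} + 11\right)^{2} = \left(\frac{8441}{765}\right)^{2} = \frac{71250481}{585225}$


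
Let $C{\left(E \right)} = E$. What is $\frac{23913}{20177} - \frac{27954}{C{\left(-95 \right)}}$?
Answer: $\frac{566299593}{1916815} \approx 295.44$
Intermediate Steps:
$\frac{23913}{20177} - \frac{27954}{C{\left(-95 \right)}} = \frac{23913}{20177} - \frac{27954}{-95} = 23913 \cdot \frac{1}{20177} - - \frac{27954}{95} = \frac{23913}{20177} + \frac{27954}{95} = \frac{566299593}{1916815}$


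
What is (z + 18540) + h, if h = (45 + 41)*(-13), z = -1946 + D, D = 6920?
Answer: 22396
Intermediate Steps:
z = 4974 (z = -1946 + 6920 = 4974)
h = -1118 (h = 86*(-13) = -1118)
(z + 18540) + h = (4974 + 18540) - 1118 = 23514 - 1118 = 22396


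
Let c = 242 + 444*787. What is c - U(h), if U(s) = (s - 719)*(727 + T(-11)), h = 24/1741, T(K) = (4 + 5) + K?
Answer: 1516297845/1741 ≈ 8.7094e+5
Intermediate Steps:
T(K) = 9 + K
c = 349670 (c = 242 + 349428 = 349670)
h = 24/1741 (h = 24*(1/1741) = 24/1741 ≈ 0.013785)
U(s) = -521275 + 725*s (U(s) = (s - 719)*(727 + (9 - 11)) = (-719 + s)*(727 - 2) = (-719 + s)*725 = -521275 + 725*s)
c - U(h) = 349670 - (-521275 + 725*(24/1741)) = 349670 - (-521275 + 17400/1741) = 349670 - 1*(-907522375/1741) = 349670 + 907522375/1741 = 1516297845/1741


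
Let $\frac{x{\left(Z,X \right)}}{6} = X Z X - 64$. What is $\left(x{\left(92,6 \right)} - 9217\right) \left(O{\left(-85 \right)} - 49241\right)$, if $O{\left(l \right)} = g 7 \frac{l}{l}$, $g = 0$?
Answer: $-505754311$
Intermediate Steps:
$x{\left(Z,X \right)} = -384 + 6 Z X^{2}$ ($x{\left(Z,X \right)} = 6 \left(X Z X - 64\right) = 6 \left(Z X^{2} - 64\right) = 6 \left(-64 + Z X^{2}\right) = -384 + 6 Z X^{2}$)
$O{\left(l \right)} = 0$ ($O{\left(l \right)} = 0 \cdot 7 \frac{l}{l} = 0 \cdot 1 = 0$)
$\left(x{\left(92,6 \right)} - 9217\right) \left(O{\left(-85 \right)} - 49241\right) = \left(\left(-384 + 6 \cdot 92 \cdot 6^{2}\right) - 9217\right) \left(0 - 49241\right) = \left(\left(-384 + 6 \cdot 92 \cdot 36\right) - 9217\right) \left(-49241\right) = \left(\left(-384 + 19872\right) - 9217\right) \left(-49241\right) = \left(19488 - 9217\right) \left(-49241\right) = 10271 \left(-49241\right) = -505754311$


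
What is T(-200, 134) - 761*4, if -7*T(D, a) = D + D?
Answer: -20908/7 ≈ -2986.9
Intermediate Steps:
T(D, a) = -2*D/7 (T(D, a) = -(D + D)/7 = -2*D/7)
T(-200, 134) - 761*4 = -2/7*(-200) - 761*4 = 400/7 - 1*3044 = 400/7 - 3044 = -20908/7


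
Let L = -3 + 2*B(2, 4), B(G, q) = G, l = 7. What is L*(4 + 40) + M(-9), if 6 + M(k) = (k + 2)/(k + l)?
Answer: 83/2 ≈ 41.500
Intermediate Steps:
M(k) = -6 + (2 + k)/(7 + k) (M(k) = -6 + (k + 2)/(k + 7) = -6 + (2 + k)/(7 + k))
L = 1 (L = -3 + 2*2 = -3 + 4 = 1)
L*(4 + 40) + M(-9) = 1*(4 + 40) + 5*(-8 - 1*(-9))/(7 - 9) = 1*44 + 5*(-8 + 9)/(-2) = 44 + 5*(-1/2)*1 = 44 - 5/2 = 83/2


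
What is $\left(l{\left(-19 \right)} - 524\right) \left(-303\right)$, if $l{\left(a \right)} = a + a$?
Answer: $170286$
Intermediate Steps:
$l{\left(a \right)} = 2 a$
$\left(l{\left(-19 \right)} - 524\right) \left(-303\right) = \left(2 \left(-19\right) - 524\right) \left(-303\right) = \left(-38 - 524\right) \left(-303\right) = \left(-562\right) \left(-303\right) = 170286$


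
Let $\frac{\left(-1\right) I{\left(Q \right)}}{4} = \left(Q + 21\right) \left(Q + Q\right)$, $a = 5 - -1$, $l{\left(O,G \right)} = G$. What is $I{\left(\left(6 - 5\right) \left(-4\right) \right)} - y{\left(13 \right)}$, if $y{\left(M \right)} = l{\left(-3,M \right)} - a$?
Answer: $537$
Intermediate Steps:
$a = 6$ ($a = 5 + 1 = 6$)
$y{\left(M \right)} = -6 + M$ ($y{\left(M \right)} = M - 6 = -6 + M$)
$I{\left(Q \right)} = - 8 Q \left(21 + Q\right)$ ($I{\left(Q \right)} = - 4 \left(Q + 21\right) \left(Q + Q\right) = - 4 \left(21 + Q\right) 2 Q = - 4 \cdot 2 Q \left(21 + Q\right) = - 8 Q \left(21 + Q\right)$)
$I{\left(\left(6 - 5\right) \left(-4\right) \right)} - y{\left(13 \right)} = - 8 \left(6 - 5\right) \left(-4\right) \left(21 + \left(6 - 5\right) \left(-4\right)\right) - \left(-6 + 13\right) = - 8 \cdot 1 \left(-4\right) \left(21 + 1 \left(-4\right)\right) - 7 = \left(-8\right) \left(-4\right) \left(21 - 4\right) - 7 = \left(-8\right) \left(-4\right) 17 - 7 = 544 - 7 = 537$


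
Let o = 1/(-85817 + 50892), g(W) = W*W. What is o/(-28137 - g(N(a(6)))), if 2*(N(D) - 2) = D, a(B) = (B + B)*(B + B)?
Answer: 1/1173934025 ≈ 8.5184e-10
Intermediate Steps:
a(B) = 4*B² (a(B) = (2*B)*(2*B) = 4*B²)
N(D) = 2 + D/2
g(W) = W²
o = -1/34925 (o = 1/(-34925) = -1/34925 ≈ -2.8633e-5)
o/(-28137 - g(N(a(6)))) = -1/(34925*(-28137 - (2 + (4*6²)/2)²)) = -1/(34925*(-28137 - (2 + (4*36)/2)²)) = -1/(34925*(-28137 - (2 + (½)*144)²)) = -1/(34925*(-28137 - (2 + 72)²)) = -1/(34925*(-28137 - 1*74²)) = -1/(34925*(-28137 - 1*5476)) = -1/(34925*(-28137 - 5476)) = -1/34925/(-33613) = -1/34925*(-1/33613) = 1/1173934025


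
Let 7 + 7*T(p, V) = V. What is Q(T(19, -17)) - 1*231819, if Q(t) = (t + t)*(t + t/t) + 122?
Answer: -11352337/49 ≈ -2.3168e+5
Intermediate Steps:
T(p, V) = -1 + V/7
Q(t) = 122 + 2*t*(1 + t) (Q(t) = (2*t)*(t + 1) + 122 = (2*t)*(1 + t) + 122 = 2*t*(1 + t) + 122 = 122 + 2*t*(1 + t))
Q(T(19, -17)) - 1*231819 = (122 + 2*(-1 + (1/7)*(-17)) + 2*(-1 + (1/7)*(-17))**2) - 1*231819 = (122 + 2*(-1 - 17/7) + 2*(-1 - 17/7)**2) - 231819 = (122 + 2*(-24/7) + 2*(-24/7)**2) - 231819 = (122 - 48/7 + 2*(576/49)) - 231819 = (122 - 48/7 + 1152/49) - 231819 = 6794/49 - 231819 = -11352337/49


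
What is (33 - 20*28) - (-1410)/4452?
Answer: -390799/742 ≈ -526.68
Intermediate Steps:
(33 - 20*28) - (-1410)/4452 = (33 - 560) - (-1410)/4452 = -527 - 1*(-235/742) = -527 + 235/742 = -390799/742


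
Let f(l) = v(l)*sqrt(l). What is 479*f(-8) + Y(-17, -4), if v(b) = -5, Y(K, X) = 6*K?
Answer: -102 - 4790*I*sqrt(2) ≈ -102.0 - 6774.1*I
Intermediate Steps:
f(l) = -5*sqrt(l)
479*f(-8) + Y(-17, -4) = 479*(-10*I*sqrt(2)) + 6*(-17) = 479*(-10*I*sqrt(2)) - 102 = -4790*I*sqrt(2) - 102 = -102 - 4790*I*sqrt(2)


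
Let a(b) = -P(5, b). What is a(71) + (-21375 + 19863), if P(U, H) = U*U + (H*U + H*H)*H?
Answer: -384653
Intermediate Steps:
P(U, H) = U**2 + H*(H**2 + H*U) (P(U, H) = U**2 + (H*U + H**2)*H = U**2 + (H**2 + H*U)*H = U**2 + H*(H**2 + H*U))
a(b) = -25 - b**3 - 5*b**2 (a(b) = -(b**3 + 5**2 + 5*b**2) = -(b**3 + 25 + 5*b**2) = -(25 + b**3 + 5*b**2) = -25 - b**3 - 5*b**2)
a(71) + (-21375 + 19863) = (-25 - 1*71**3 - 5*71**2) + (-21375 + 19863) = (-25 - 1*357911 - 5*5041) - 1512 = (-25 - 357911 - 25205) - 1512 = -383141 - 1512 = -384653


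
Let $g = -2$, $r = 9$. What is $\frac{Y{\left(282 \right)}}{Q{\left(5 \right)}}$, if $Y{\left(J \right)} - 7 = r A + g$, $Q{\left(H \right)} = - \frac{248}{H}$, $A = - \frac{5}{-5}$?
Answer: $- \frac{35}{124} \approx -0.28226$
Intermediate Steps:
$A = 1$ ($A = \left(-5\right) \left(- \frac{1}{5}\right) = 1$)
$Y{\left(J \right)} = 14$ ($Y{\left(J \right)} = 7 + \left(9 \cdot 1 - 2\right) = 7 + \left(9 - 2\right) = 7 + 7 = 14$)
$\frac{Y{\left(282 \right)}}{Q{\left(5 \right)}} = \frac{14}{\left(-248\right) \frac{1}{5}} = \frac{14}{- \frac{248}{5}} = 14 \left(- \frac{5}{248}\right) = - \frac{35}{124}$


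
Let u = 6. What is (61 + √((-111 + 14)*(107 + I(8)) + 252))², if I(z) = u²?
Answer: (61 + I*√13619)² ≈ -9898.0 + 14237.0*I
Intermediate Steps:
I(z) = 36 (I(z) = 6² = 36)
(61 + √((-111 + 14)*(107 + I(8)) + 252))² = (61 + √((-111 + 14)*(107 + 36) + 252))² = (61 + √(-97*143 + 252))² = (61 + √(-13871 + 252))² = (61 + √(-13619))² = (61 + I*√13619)²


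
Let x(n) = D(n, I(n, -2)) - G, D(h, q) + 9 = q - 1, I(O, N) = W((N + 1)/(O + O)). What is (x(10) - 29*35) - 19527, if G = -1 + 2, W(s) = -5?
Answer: -20558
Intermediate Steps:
I(O, N) = -5
G = 1
D(h, q) = -10 + q (D(h, q) = -9 + (q - 1) = -9 + (-1 + q) = -10 + q)
x(n) = -16 (x(n) = (-10 - 5) - 1*1 = -15 - 1 = -16)
(x(10) - 29*35) - 19527 = (-16 - 29*35) - 19527 = (-16 - 1015) - 19527 = -1031 - 19527 = -20558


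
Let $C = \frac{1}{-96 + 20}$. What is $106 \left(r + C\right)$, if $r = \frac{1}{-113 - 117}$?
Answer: $- \frac{8109}{4370} \approx -1.8556$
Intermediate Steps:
$r = - \frac{1}{230}$ ($r = \frac{1}{-230} = - \frac{1}{230} \approx -0.0043478$)
$C = - \frac{1}{76}$ ($C = \frac{1}{-76} = - \frac{1}{76} \approx -0.013158$)
$106 \left(r + C\right) = 106 \left(- \frac{1}{230} - \frac{1}{76}\right) = 106 \left(- \frac{153}{8740}\right) = - \frac{8109}{4370}$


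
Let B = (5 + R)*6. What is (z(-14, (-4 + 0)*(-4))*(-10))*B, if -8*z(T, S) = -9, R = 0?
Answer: -675/2 ≈ -337.50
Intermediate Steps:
B = 30 (B = (5 + 0)*6 = 5*6 = 30)
z(T, S) = 9/8 (z(T, S) = -1/8*(-9) = 9/8)
(z(-14, (-4 + 0)*(-4))*(-10))*B = ((9/8)*(-10))*30 = -45/4*30 = -675/2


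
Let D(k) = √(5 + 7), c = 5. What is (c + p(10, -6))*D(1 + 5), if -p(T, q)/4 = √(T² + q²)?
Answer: -16*√102 + 10*√3 ≈ -144.27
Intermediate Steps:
D(k) = 2*√3 (D(k) = √12 = 2*√3)
p(T, q) = -4*√(T² + q²)
(c + p(10, -6))*D(1 + 5) = (5 - 4*√(10² + (-6)²))*(2*√3) = (5 - 4*√(100 + 36))*(2*√3) = (5 - 8*√34)*(2*√3) = 2*√3*(5 - 8*√34)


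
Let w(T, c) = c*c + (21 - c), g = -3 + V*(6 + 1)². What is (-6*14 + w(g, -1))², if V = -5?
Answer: 3721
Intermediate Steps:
g = -248 (g = -3 - 5*(6 + 1)² = -3 - 5*7² = -3 - 5*49 = -3 - 245 = -248)
w(T, c) = 21 + c² - c (w(T, c) = c² + (21 - c) = 21 + c² - c)
(-6*14 + w(g, -1))² = (-6*14 + (21 + (-1)² - 1*(-1)))² = (-84 + (21 + 1 + 1))² = (-84 + 23)² = (-61)² = 3721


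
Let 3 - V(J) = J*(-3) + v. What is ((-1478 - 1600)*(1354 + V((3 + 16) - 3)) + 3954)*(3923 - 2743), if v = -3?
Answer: -5109246600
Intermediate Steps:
V(J) = 6 + 3*J (V(J) = 3 - (J*(-3) - 3) = 3 - (-3*J - 3) = 3 - (-3 - 3*J) = 3 + (3 + 3*J) = 6 + 3*J)
((-1478 - 1600)*(1354 + V((3 + 16) - 3)) + 3954)*(3923 - 2743) = ((-1478 - 1600)*(1354 + (6 + 3*((3 + 16) - 3))) + 3954)*(3923 - 2743) = (-3078*(1354 + (6 + 3*(19 - 3))) + 3954)*1180 = (-3078*(1354 + (6 + 3*16)) + 3954)*1180 = (-3078*(1354 + (6 + 48)) + 3954)*1180 = (-3078*(1354 + 54) + 3954)*1180 = (-3078*1408 + 3954)*1180 = (-4333824 + 3954)*1180 = -4329870*1180 = -5109246600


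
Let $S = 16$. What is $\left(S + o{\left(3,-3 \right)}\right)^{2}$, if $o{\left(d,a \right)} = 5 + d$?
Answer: $576$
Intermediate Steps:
$\left(S + o{\left(3,-3 \right)}\right)^{2} = \left(16 + \left(5 + 3\right)\right)^{2} = \left(16 + 8\right)^{2} = 24^{2} = 576$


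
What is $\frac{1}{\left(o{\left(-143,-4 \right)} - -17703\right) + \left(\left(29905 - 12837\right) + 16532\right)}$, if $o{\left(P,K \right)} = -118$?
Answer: $\frac{1}{51185} \approx 1.9537 \cdot 10^{-5}$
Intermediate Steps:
$\frac{1}{\left(o{\left(-143,-4 \right)} - -17703\right) + \left(\left(29905 - 12837\right) + 16532\right)} = \frac{1}{\left(-118 - -17703\right) + \left(\left(29905 - 12837\right) + 16532\right)} = \frac{1}{\left(-118 + 17703\right) + \left(17068 + 16532\right)} = \frac{1}{17585 + 33600} = \frac{1}{51185}$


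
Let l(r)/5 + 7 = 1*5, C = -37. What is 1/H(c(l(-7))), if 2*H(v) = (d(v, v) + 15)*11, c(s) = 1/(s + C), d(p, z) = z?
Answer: 47/3872 ≈ 0.012138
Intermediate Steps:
l(r) = -10 (l(r) = -35 + 5*(1*5) = -35 + 5*5 = -35 + 25 = -10)
c(s) = 1/(-37 + s) (c(s) = 1/(s - 37) = 1/(-37 + s))
H(v) = 165/2 + 11*v/2 (H(v) = ((v + 15)*11)/2 = ((15 + v)*11)/2 = (165 + 11*v)/2 = 165/2 + 11*v/2)
1/H(c(l(-7))) = 1/(165/2 + 11/(2*(-37 - 10))) = 1/(165/2 + (11/2)/(-47)) = 1/(165/2 + (11/2)*(-1/47)) = 1/(165/2 - 11/94) = 1/(3872/47) = 47/3872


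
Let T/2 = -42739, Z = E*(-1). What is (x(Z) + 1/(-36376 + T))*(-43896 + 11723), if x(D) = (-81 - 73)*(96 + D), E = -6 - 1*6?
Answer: 65204238229117/121854 ≈ 5.3510e+8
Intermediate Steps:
E = -12 (E = -6 - 6 = -12)
Z = 12 (Z = -12*(-1) = 12)
T = -85478 (T = 2*(-42739) = -85478)
x(D) = -14784 - 154*D (x(D) = -154*(96 + D) = -14784 - 154*D)
(x(Z) + 1/(-36376 + T))*(-43896 + 11723) = ((-14784 - 154*12) + 1/(-36376 - 85478))*(-43896 + 11723) = ((-14784 - 1848) + 1/(-121854))*(-32173) = (-16632 - 1/121854)*(-32173) = -2026675729/121854*(-32173) = 65204238229117/121854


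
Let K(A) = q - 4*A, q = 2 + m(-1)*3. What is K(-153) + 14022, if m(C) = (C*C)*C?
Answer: 14633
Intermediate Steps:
m(C) = C³ (m(C) = C²*C = C³)
q = -1 (q = 2 + (-1)³*3 = 2 - 1*3 = 2 - 3 = -1)
K(A) = -1 - 4*A
K(-153) + 14022 = (-1 - 4*(-153)) + 14022 = (-1 + 612) + 14022 = 611 + 14022 = 14633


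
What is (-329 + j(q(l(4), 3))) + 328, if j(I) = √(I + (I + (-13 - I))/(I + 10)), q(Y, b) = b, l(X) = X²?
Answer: -1 + √2 ≈ 0.41421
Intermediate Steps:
j(I) = √(I - 13/(10 + I))
(-329 + j(q(l(4), 3))) + 328 = (-329 + √((-13 + 3*(10 + 3))/(10 + 3))) + 328 = (-329 + √((-13 + 3*13)/13)) + 328 = (-329 + √((-13 + 39)/13)) + 328 = (-329 + √((1/13)*26)) + 328 = (-329 + √2) + 328 = -1 + √2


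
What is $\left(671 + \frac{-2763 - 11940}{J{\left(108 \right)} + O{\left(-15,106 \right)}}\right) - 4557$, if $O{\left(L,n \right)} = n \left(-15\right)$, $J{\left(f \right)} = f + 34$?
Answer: $- \frac{5612225}{1448} \approx -3875.8$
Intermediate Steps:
$J{\left(f \right)} = 34 + f$
$O{\left(L,n \right)} = - 15 n$
$\left(671 + \frac{-2763 - 11940}{J{\left(108 \right)} + O{\left(-15,106 \right)}}\right) - 4557 = \left(671 + \frac{-2763 - 11940}{\left(34 + 108\right) - 1590}\right) - 4557 = \left(671 - \frac{14703}{142 - 1590}\right) - 4557 = \left(671 - \frac{14703}{-1448}\right) - 4557 = \left(671 - - \frac{14703}{1448}\right) - 4557 = \left(671 + \frac{14703}{1448}\right) - 4557 = \frac{986311}{1448} - 4557 = - \frac{5612225}{1448}$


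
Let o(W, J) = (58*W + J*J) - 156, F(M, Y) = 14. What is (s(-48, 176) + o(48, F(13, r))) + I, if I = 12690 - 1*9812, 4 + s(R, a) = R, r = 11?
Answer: 5650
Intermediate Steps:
s(R, a) = -4 + R
o(W, J) = -156 + J² + 58*W (o(W, J) = (58*W + J²) - 156 = (J² + 58*W) - 156 = -156 + J² + 58*W)
I = 2878 (I = 12690 - 9812 = 2878)
(s(-48, 176) + o(48, F(13, r))) + I = ((-4 - 48) + (-156 + 14² + 58*48)) + 2878 = (-52 + (-156 + 196 + 2784)) + 2878 = (-52 + 2824) + 2878 = 2772 + 2878 = 5650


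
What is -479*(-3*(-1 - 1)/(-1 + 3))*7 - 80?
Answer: -10139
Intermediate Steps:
-479*(-3*(-1 - 1)/(-1 + 3))*7 - 80 = -479*(-(-6)/2)*7 - 80 = -479*(-3*(-1))*7 - 80 = -1437*7 - 80 = -479*21 - 80 = -10059 - 80 = -10139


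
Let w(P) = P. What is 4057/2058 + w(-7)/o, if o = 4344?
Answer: 978289/496664 ≈ 1.9697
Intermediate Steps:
4057/2058 + w(-7)/o = 4057/2058 - 7/4344 = 978289/496664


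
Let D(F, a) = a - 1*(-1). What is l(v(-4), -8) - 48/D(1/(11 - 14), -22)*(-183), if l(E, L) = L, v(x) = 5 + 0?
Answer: -2984/7 ≈ -426.29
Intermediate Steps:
v(x) = 5
D(F, a) = 1 + a (D(F, a) = a + 1 = 1 + a)
l(v(-4), -8) - 48/D(1/(11 - 14), -22)*(-183) = -8 - 48/(1 - 22)*(-183) = -8 - 48/(-21)*(-183) = -8 - 48*(-1/21)*(-183) = -8 + (16/7)*(-183) = -8 - 2928/7 = -2984/7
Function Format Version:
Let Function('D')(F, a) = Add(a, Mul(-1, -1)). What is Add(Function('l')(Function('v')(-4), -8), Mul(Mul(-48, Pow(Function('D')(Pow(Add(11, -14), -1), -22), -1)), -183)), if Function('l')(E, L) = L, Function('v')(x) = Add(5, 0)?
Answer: Rational(-2984, 7) ≈ -426.29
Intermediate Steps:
Function('v')(x) = 5
Function('D')(F, a) = Add(1, a) (Function('D')(F, a) = Add(a, 1) = Add(1, a))
Add(Function('l')(Function('v')(-4), -8), Mul(Mul(-48, Pow(Function('D')(Pow(Add(11, -14), -1), -22), -1)), -183)) = Add(-8, Mul(Mul(-48, Pow(Add(1, -22), -1)), -183)) = Add(-8, Mul(Mul(-48, Pow(-21, -1)), -183)) = Add(-8, Mul(Mul(-48, Rational(-1, 21)), -183)) = Add(-8, Mul(Rational(16, 7), -183)) = Add(-8, Rational(-2928, 7)) = Rational(-2984, 7)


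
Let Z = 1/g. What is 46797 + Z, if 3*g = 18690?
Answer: 291545311/6230 ≈ 46797.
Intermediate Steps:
g = 6230 (g = (⅓)*18690 = 6230)
Z = 1/6230 ≈ 0.00016051
46797 + Z = 46797 + 1/6230 = 291545311/6230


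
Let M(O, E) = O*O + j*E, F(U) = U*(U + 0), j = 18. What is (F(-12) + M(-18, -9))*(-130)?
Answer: -39780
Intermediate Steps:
F(U) = U**2 (F(U) = U*U = U**2)
M(O, E) = O**2 + 18*E (M(O, E) = O*O + 18*E = O**2 + 18*E)
(F(-12) + M(-18, -9))*(-130) = ((-12)**2 + ((-18)**2 + 18*(-9)))*(-130) = (144 + (324 - 162))*(-130) = (144 + 162)*(-130) = 306*(-130) = -39780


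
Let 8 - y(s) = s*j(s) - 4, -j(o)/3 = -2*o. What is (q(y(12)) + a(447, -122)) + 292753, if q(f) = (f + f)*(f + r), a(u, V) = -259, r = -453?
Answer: 2516214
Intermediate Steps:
j(o) = 6*o (j(o) = -(-6)*o = 6*o)
y(s) = 12 - 6*s² (y(s) = 8 - (s*(6*s) - 4) = 8 - (6*s² - 4) = 8 - (-4 + 6*s²) = 8 + (4 - 6*s²) = 12 - 6*s²)
q(f) = 2*f*(-453 + f) (q(f) = (f + f)*(f - 453) = (2*f)*(-453 + f) = 2*f*(-453 + f))
(q(y(12)) + a(447, -122)) + 292753 = (2*(12 - 6*12²)*(-453 + (12 - 6*12²)) - 259) + 292753 = (2*(12 - 6*144)*(-453 + (12 - 6*144)) - 259) + 292753 = (2*(12 - 864)*(-453 + (12 - 864)) - 259) + 292753 = (2*(-852)*(-453 - 852) - 259) + 292753 = (2*(-852)*(-1305) - 259) + 292753 = (2223720 - 259) + 292753 = 2223461 + 292753 = 2516214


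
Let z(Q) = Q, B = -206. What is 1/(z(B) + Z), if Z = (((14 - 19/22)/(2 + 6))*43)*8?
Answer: 22/7895 ≈ 0.0027866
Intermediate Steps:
Z = 12427/22 (Z = (((14 - 19*1/22)/8)*43)*8 = (((14 - 19/22)*(⅛))*43)*8 = (((289/22)*(⅛))*43)*8 = ((289/176)*43)*8 = (12427/176)*8 = 12427/22 ≈ 564.86)
1/(z(B) + Z) = 1/(-206 + 12427/22) = 1/(7895/22) = 22/7895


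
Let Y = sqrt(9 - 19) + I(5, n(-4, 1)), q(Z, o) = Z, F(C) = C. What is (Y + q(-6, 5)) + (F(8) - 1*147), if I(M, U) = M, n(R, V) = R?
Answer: -140 + I*sqrt(10) ≈ -140.0 + 3.1623*I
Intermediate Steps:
Y = 5 + I*sqrt(10) (Y = sqrt(9 - 19) + 5 = sqrt(-10) + 5 = I*sqrt(10) + 5 = 5 + I*sqrt(10) ≈ 5.0 + 3.1623*I)
(Y + q(-6, 5)) + (F(8) - 1*147) = ((5 + I*sqrt(10)) - 6) + (8 - 1*147) = (-1 + I*sqrt(10)) + (8 - 147) = (-1 + I*sqrt(10)) - 139 = -140 + I*sqrt(10)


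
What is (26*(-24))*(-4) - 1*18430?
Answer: -15934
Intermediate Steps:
(26*(-24))*(-4) - 1*18430 = -624*(-4) - 18430 = 2496 - 18430 = -15934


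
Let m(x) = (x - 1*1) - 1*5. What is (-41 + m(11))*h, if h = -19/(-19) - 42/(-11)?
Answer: -1908/11 ≈ -173.45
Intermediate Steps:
m(x) = -6 + x (m(x) = (x - 1) - 5 = (-1 + x) - 5 = -6 + x)
h = 53/11 (h = -19*(-1/19) - 42*(-1/11) = 1 + 42/11 = 53/11 ≈ 4.8182)
(-41 + m(11))*h = (-41 + (-6 + 11))*(53/11) = (-41 + 5)*(53/11) = -36*53/11 = -1908/11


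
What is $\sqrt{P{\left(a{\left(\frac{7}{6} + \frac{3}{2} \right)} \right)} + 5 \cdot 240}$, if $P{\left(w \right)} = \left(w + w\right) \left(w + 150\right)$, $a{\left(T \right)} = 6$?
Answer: $32 \sqrt{3} \approx 55.426$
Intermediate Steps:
$P{\left(w \right)} = 2 w \left(150 + w\right)$
$\sqrt{P{\left(a{\left(\frac{7}{6} + \frac{3}{2} \right)} \right)} + 5 \cdot 240} = \sqrt{2 \cdot 6 \left(150 + 6\right) + 5 \cdot 240} = \sqrt{2 \cdot 6 \cdot 156 + 1200} = \sqrt{1872 + 1200} = \sqrt{3072} = 32 \sqrt{3}$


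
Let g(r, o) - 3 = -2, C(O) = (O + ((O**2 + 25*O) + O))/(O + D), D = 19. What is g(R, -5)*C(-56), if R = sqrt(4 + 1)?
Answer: -1624/37 ≈ -43.892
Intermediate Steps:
C(O) = (O**2 + 27*O)/(19 + O) (C(O) = (O + ((O**2 + 25*O) + O))/(O + 19) = (O + (O**2 + 26*O))/(19 + O) = (O**2 + 27*O)/(19 + O))
R = sqrt(5) ≈ 2.2361
g(r, o) = 1 (g(r, o) = 3 - 2 = 1)
g(R, -5)*C(-56) = 1*(-56*(27 - 56)/(19 - 56)) = 1*(-56*(-29)/(-37)) = 1*(-56*(-1/37)*(-29)) = 1*(-1624/37) = -1624/37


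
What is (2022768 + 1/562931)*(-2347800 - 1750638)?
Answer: -4666804517030979942/562931 ≈ -8.2902e+12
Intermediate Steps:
(2022768 + 1/562931)*(-2347800 - 1750638) = (2022768 + 1/562931)*(-4098438) = (1138678813009/562931)*(-4098438) = -4666804517030979942/562931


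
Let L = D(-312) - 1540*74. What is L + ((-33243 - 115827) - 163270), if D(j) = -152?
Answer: -426452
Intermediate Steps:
L = -114112 (L = -152 - 1540*74 = -152 - 1*113960 = -152 - 113960 = -114112)
L + ((-33243 - 115827) - 163270) = -114112 + ((-33243 - 115827) - 163270) = -114112 + (-149070 - 163270) = -114112 - 312340 = -426452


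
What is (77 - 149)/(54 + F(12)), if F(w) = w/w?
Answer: -72/55 ≈ -1.3091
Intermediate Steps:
F(w) = 1
(77 - 149)/(54 + F(12)) = (77 - 149)/(54 + 1) = -72/55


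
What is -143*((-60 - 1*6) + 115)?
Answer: -7007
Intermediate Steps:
-143*((-60 - 1*6) + 115) = -143*((-60 - 6) + 115) = -143*(-66 + 115) = -143*49 = -7007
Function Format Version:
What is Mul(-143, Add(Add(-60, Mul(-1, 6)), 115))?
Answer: -7007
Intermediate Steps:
Mul(-143, Add(Add(-60, Mul(-1, 6)), 115)) = Mul(-143, Add(Add(-60, -6), 115)) = Mul(-143, Add(-66, 115)) = Mul(-143, 49) = -7007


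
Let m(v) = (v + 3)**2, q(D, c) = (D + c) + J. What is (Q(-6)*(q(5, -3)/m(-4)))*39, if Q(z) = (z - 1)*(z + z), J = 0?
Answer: 6552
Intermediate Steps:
q(D, c) = D + c (q(D, c) = (D + c) + 0 = D + c)
Q(z) = 2*z*(-1 + z) (Q(z) = (-1 + z)*(2*z) = 2*z*(-1 + z))
m(v) = (3 + v)**2
(Q(-6)*(q(5, -3)/m(-4)))*39 = ((2*(-6)*(-1 - 6))*((5 - 3)/((3 - 4)**2)))*39 = ((2*(-6)*(-7))*(2/((-1)**2)))*39 = (84*(2/1))*39 = (84*(2*1))*39 = (84*2)*39 = 168*39 = 6552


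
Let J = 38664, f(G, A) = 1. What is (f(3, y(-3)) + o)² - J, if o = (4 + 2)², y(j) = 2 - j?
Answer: -37295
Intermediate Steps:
o = 36 (o = 6² = 36)
(f(3, y(-3)) + o)² - J = (1 + 36)² - 1*38664 = 37² - 38664 = 1369 - 38664 = -37295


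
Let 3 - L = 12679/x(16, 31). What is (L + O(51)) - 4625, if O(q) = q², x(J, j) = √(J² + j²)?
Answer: -2021 - 12679*√1217/1217 ≈ -2384.4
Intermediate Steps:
L = 3 - 12679*√1217/1217 (L = 3 - 12679/(√(16² + 31²)) = 3 - 12679/(√(256 + 961)) = 3 - 12679/(√1217) = 3 - 12679*√1217/1217 ≈ -360.45)
(L + O(51)) - 4625 = ((3 - 12679*√1217/1217) + 51²) - 4625 = ((3 - 12679*√1217/1217) + 2601) - 4625 = (2604 - 12679*√1217/1217) - 4625 = -2021 - 12679*√1217/1217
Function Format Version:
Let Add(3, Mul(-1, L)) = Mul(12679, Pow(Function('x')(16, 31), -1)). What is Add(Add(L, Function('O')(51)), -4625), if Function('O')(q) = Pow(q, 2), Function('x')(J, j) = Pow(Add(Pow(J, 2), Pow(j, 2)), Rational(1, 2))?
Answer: Add(-2021, Mul(Rational(-12679, 1217), Pow(1217, Rational(1, 2)))) ≈ -2384.4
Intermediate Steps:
L = Add(3, Mul(Rational(-12679, 1217), Pow(1217, Rational(1, 2)))) (L = Add(3, Mul(-1, Mul(12679, Pow(Pow(Add(Pow(16, 2), Pow(31, 2)), Rational(1, 2)), -1)))) = Add(3, Mul(-1, Mul(12679, Pow(Pow(Add(256, 961), Rational(1, 2)), -1)))) = Add(3, Mul(-1, Mul(12679, Pow(Pow(1217, Rational(1, 2)), -1)))) = Add(3, Mul(-1, Mul(12679, Mul(Rational(1, 1217), Pow(1217, Rational(1, 2)))))) = Add(3, Mul(-1, Mul(Rational(12679, 1217), Pow(1217, Rational(1, 2))))) = Add(3, Mul(Rational(-12679, 1217), Pow(1217, Rational(1, 2)))) ≈ -360.45)
Add(Add(L, Function('O')(51)), -4625) = Add(Add(Add(3, Mul(Rational(-12679, 1217), Pow(1217, Rational(1, 2)))), Pow(51, 2)), -4625) = Add(Add(Add(3, Mul(Rational(-12679, 1217), Pow(1217, Rational(1, 2)))), 2601), -4625) = Add(Add(2604, Mul(Rational(-12679, 1217), Pow(1217, Rational(1, 2)))), -4625) = Add(-2021, Mul(Rational(-12679, 1217), Pow(1217, Rational(1, 2))))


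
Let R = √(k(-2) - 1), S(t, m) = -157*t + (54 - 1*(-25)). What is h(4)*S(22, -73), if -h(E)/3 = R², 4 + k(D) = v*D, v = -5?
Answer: 50625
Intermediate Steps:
k(D) = -4 - 5*D
S(t, m) = 79 - 157*t (S(t, m) = -157*t + (54 + 25) = -157*t + 79 = 79 - 157*t)
R = √5 (R = √((-4 - 5*(-2)) - 1) = √((-4 + 10) - 1) = √(6 - 1) = √5 ≈ 2.2361)
h(E) = -15 (h(E) = -3*(√5)² = -3*5 = -15)
h(4)*S(22, -73) = -15*(79 - 157*22) = -15*(79 - 3454) = -15*(-3375) = 50625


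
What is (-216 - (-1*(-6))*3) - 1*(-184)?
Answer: -50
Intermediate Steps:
(-216 - (-1*(-6))*3) - 1*(-184) = (-216 - 6*3) + 184 = (-216 - 1*18) + 184 = (-216 - 18) + 184 = -234 + 184 = -50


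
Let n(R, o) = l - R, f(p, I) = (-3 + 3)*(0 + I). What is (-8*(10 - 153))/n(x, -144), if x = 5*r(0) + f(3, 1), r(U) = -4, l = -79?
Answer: -1144/59 ≈ -19.390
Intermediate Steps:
f(p, I) = 0 (f(p, I) = 0*I = 0)
x = -20 (x = 5*(-4) + 0 = -20 + 0 = -20)
n(R, o) = -79 - R
(-8*(10 - 153))/n(x, -144) = (-8*(10 - 153))/(-79 - 1*(-20)) = (-8*(-143))/(-79 + 20) = 1144/(-59) = 1144*(-1/59) = -1144/59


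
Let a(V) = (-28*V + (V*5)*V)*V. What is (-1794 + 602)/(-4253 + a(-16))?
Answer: 1192/31901 ≈ 0.037366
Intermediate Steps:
a(V) = V*(-28*V + 5*V**2) (a(V) = (-28*V + (5*V)*V)*V = (-28*V + 5*V**2)*V = V*(-28*V + 5*V**2))
(-1794 + 602)/(-4253 + a(-16)) = (-1794 + 602)/(-4253 + (-16)**2*(-28 + 5*(-16))) = -1192/(-4253 + 256*(-28 - 80)) = -1192/(-4253 + 256*(-108)) = -1192/(-4253 - 27648) = -1192/(-31901) = -1192*(-1/31901) = 1192/31901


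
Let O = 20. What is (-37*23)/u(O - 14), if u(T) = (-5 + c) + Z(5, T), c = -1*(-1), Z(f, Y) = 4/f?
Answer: 4255/16 ≈ 265.94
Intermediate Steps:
c = 1
u(T) = -16/5 (u(T) = (-5 + 1) + 4/5 = -4 + 4*(1/5) = -4 + 4/5 = -16/5)
(-37*23)/u(O - 14) = (-37*23)/(-16/5) = -851*(-5/16) = 4255/16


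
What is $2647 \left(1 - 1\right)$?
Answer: $0$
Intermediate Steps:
$2647 \left(1 - 1\right) = 2647 \cdot 0 = 0$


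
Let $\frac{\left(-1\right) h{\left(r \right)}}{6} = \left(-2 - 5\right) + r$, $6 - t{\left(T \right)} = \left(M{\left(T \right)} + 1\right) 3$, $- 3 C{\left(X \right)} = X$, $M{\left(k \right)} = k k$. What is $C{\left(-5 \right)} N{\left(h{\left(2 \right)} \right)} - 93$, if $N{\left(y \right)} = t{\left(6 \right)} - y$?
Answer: $-318$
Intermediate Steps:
$M{\left(k \right)} = k^{2}$
$C{\left(X \right)} = - \frac{X}{3}$
$t{\left(T \right)} = 3 - 3 T^{2}$ ($t{\left(T \right)} = 6 - \left(T^{2} + 1\right) 3 = 6 - \left(1 + T^{2}\right) 3 = 6 - \left(3 + 3 T^{2}\right) = 3 - 3 T^{2}$)
$h{\left(r \right)} = 42 - 6 r$ ($h{\left(r \right)} = - 6 \left(\left(-2 - 5\right) + r\right) = - 6 \left(-7 + r\right) = 42 - 6 r$)
$N{\left(y \right)} = -105 - y$ ($N{\left(y \right)} = \left(3 - 3 \cdot 6^{2}\right) - y = \left(3 - 108\right) - y = -105 - y$)
$C{\left(-5 \right)} N{\left(h{\left(2 \right)} \right)} - 93 = \left(- \frac{1}{3}\right) \left(-5\right) \left(-105 - \left(42 - 12\right)\right) - 93 = \frac{5 \left(-105 - \left(42 - 12\right)\right)}{3} - 93 = \frac{5 \left(-105 - 30\right)}{3} - 93 = \frac{5}{3} \left(-135\right) - 93 = -225 - 93 = -318$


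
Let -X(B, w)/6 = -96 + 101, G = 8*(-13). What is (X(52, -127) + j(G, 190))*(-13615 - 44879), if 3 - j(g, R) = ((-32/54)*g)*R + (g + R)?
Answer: 6223976078/9 ≈ 6.9155e+8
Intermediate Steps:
G = -104
X(B, w) = -30 (X(B, w) = -6*(-96 + 101) = -6*5 = -30)
j(g, R) = 3 - R - g + 16*R*g/27 (j(g, R) = 3 - (((-32/54)*g)*R + (g + R)) = 3 - (((-32*1/54)*g)*R + (R + g)) = 3 - ((-16*g/27)*R + (R + g)) = 3 - (-16*R*g/27 + (R + g)) = 3 - (R + g - 16*R*g/27) = 3 + (-R - g + 16*R*g/27) = 3 - R - g + 16*R*g/27)
(X(52, -127) + j(G, 190))*(-13615 - 44879) = (-30 + (3 - 1*190 - 1*(-104) + (16/27)*190*(-104)))*(-13615 - 44879) = (-30 + (3 - 190 + 104 - 316160/27))*(-58494) = (-30 - 318401/27)*(-58494) = -319211/27*(-58494) = 6223976078/9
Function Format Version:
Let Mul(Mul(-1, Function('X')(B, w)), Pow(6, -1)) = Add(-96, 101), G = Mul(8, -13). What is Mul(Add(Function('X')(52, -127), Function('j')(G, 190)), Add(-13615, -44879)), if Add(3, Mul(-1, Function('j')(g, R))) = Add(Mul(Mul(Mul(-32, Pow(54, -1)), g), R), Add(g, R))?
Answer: Rational(6223976078, 9) ≈ 6.9155e+8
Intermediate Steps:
G = -104
Function('X')(B, w) = -30 (Function('X')(B, w) = Mul(-6, Add(-96, 101)) = Mul(-6, 5) = -30)
Function('j')(g, R) = Add(3, Mul(-1, R), Mul(-1, g), Mul(Rational(16, 27), R, g)) (Function('j')(g, R) = Add(3, Mul(-1, Add(Mul(Mul(Mul(-32, Pow(54, -1)), g), R), Add(g, R)))) = Add(3, Mul(-1, Add(Mul(Mul(Mul(-32, Rational(1, 54)), g), R), Add(R, g)))) = Add(3, Mul(-1, Add(Mul(Mul(Rational(-16, 27), g), R), Add(R, g)))) = Add(3, Mul(-1, Add(Mul(Rational(-16, 27), R, g), Add(R, g)))) = Add(3, Mul(-1, Add(R, g, Mul(Rational(-16, 27), R, g)))) = Add(3, Add(Mul(-1, R), Mul(-1, g), Mul(Rational(16, 27), R, g))) = Add(3, Mul(-1, R), Mul(-1, g), Mul(Rational(16, 27), R, g)))
Mul(Add(Function('X')(52, -127), Function('j')(G, 190)), Add(-13615, -44879)) = Mul(Add(-30, Add(3, Mul(-1, 190), Mul(-1, -104), Mul(Rational(16, 27), 190, -104))), Add(-13615, -44879)) = Mul(Add(-30, Add(3, -190, 104, Rational(-316160, 27))), -58494) = Mul(Add(-30, Rational(-318401, 27)), -58494) = Mul(Rational(-319211, 27), -58494) = Rational(6223976078, 9)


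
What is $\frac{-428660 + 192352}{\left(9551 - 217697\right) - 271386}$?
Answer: $\frac{59077}{119883} \approx 0.49279$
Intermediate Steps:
$\frac{-428660 + 192352}{\left(9551 - 217697\right) - 271386} = - \frac{236308}{\left(9551 - 217697\right) - 271386} = - \frac{236308}{-208146 - 271386} = - \frac{236308}{-479532} = \left(-236308\right) \left(- \frac{1}{479532}\right) = \frac{59077}{119883}$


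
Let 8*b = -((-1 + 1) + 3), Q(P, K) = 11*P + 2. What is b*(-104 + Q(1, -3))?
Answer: 273/8 ≈ 34.125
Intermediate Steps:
Q(P, K) = 2 + 11*P
b = -3/8 (b = (-((-1 + 1) + 3))/8 = (-(0 + 3))/8 = (-1*3)/8 = (⅛)*(-3) = -3/8 ≈ -0.37500)
b*(-104 + Q(1, -3)) = -3*(-104 + (2 + 11*1))/8 = -3*(-104 + (2 + 11))/8 = -3*(-104 + 13)/8 = -3/8*(-91) = 273/8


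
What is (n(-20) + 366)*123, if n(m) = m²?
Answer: 94218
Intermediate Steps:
(n(-20) + 366)*123 = ((-20)² + 366)*123 = (400 + 366)*123 = 766*123 = 94218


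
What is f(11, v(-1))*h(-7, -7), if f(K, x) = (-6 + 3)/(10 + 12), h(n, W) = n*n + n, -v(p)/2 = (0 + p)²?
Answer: -63/11 ≈ -5.7273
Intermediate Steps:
v(p) = -2*p² (v(p) = -2*(0 + p)² = -2*p²)
h(n, W) = n + n² (h(n, W) = n² + n = n + n²)
f(K, x) = -3/22
f(11, v(-1))*h(-7, -7) = -(-21)*(1 - 7)/22 = -(-21)*(-6)/22 = -3/22*42 = -63/11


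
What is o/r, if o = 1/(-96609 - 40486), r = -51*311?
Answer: 1/2174463795 ≈ 4.5988e-10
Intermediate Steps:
r = -15861
o = -1/137095 (o = 1/(-137095) = -1/137095 ≈ -7.2942e-6)
o/r = -1/137095/(-15861) = -1/137095*(-1/15861) = 1/2174463795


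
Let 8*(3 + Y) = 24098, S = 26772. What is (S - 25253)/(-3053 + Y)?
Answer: -868/25 ≈ -34.720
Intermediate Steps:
Y = 12037/4 (Y = -3 + (⅛)*24098 = -3 + 12049/4 = 12037/4 ≈ 3009.3)
(S - 25253)/(-3053 + Y) = (26772 - 25253)/(-3053 + 12037/4) = 1519/(-175/4) = 1519*(-4/175) = -868/25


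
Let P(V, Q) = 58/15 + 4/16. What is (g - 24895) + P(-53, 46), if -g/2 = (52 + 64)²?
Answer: -3108173/60 ≈ -51803.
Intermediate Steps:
P(V, Q) = 247/60 (P(V, Q) = 58*(1/15) + 4*(1/16) = 58/15 + ¼ = 247/60)
g = -26912 (g = -2*(52 + 64)² = -2*116² = -2*13456 = -26912)
(g - 24895) + P(-53, 46) = (-26912 - 24895) + 247/60 = -51807 + 247/60 = -3108173/60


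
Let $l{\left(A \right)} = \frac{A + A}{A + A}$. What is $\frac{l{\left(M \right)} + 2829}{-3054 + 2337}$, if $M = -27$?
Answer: $- \frac{2830}{717} \approx -3.947$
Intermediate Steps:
$l{\left(A \right)} = 1$ ($l{\left(A \right)} = \frac{2 A}{2 A} = 2 A \frac{1}{2 A} = 1$)
$\frac{l{\left(M \right)} + 2829}{-3054 + 2337} = \frac{1 + 2829}{-3054 + 2337} = \frac{2830}{-717} = 2830 \left(- \frac{1}{717}\right) = - \frac{2830}{717}$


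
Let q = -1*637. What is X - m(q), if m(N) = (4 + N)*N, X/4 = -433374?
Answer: -2136717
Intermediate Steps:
q = -637
X = -1733496 (X = 4*(-433374) = -1733496)
m(N) = N*(4 + N)
X - m(q) = -1733496 - (-637)*(4 - 637) = -1733496 - (-637)*(-633) = -1733496 - 1*403221 = -1733496 - 403221 = -2136717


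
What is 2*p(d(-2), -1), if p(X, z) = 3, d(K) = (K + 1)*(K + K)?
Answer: 6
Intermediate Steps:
d(K) = 2*K*(1 + K) (d(K) = (1 + K)*(2*K) = 2*K*(1 + K))
2*p(d(-2), -1) = 2*3 = 6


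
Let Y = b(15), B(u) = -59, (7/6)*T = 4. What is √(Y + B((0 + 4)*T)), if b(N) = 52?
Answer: I*√7 ≈ 2.6458*I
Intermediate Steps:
T = 24/7 (T = (6/7)*4 = 24/7 ≈ 3.4286)
Y = 52
√(Y + B((0 + 4)*T)) = √(52 - 59) = √(-7) = I*√7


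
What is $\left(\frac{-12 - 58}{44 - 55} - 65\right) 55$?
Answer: $-3225$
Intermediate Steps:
$\left(\frac{-12 - 58}{44 - 55} - 65\right) 55 = \left(- \frac{70}{-11} - 65\right) 55 = \left(\left(-70\right) \left(- \frac{1}{11}\right) - 65\right) 55 = \left(\frac{70}{11} - 65\right) 55 = \left(- \frac{645}{11}\right) 55 = -3225$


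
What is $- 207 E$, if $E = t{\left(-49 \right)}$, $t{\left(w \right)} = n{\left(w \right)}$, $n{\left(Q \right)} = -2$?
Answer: $414$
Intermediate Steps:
$t{\left(w \right)} = -2$
$E = -2$
$- 207 E = \left(-207\right) \left(-2\right) = 414$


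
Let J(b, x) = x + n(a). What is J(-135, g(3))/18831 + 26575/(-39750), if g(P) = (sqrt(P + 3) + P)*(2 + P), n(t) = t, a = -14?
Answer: -6671921/9980430 + 5*sqrt(6)/18831 ≈ -0.66785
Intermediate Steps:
g(P) = (2 + P)*(P + sqrt(3 + P)) (g(P) = (sqrt(3 + P) + P)*(2 + P) = (P + sqrt(3 + P))*(2 + P) = (2 + P)*(P + sqrt(3 + P)))
J(b, x) = -14 + x (J(b, x) = x - 14 = -14 + x)
J(-135, g(3))/18831 + 26575/(-39750) = (-14 + (3**2 + 2*3 + 2*sqrt(3 + 3) + 3*sqrt(3 + 3)))/18831 + 26575/(-39750) = (-14 + (9 + 6 + 2*sqrt(6) + 3*sqrt(6)))*(1/18831) + 26575*(-1/39750) = (-14 + (15 + 5*sqrt(6)))*(1/18831) - 1063/1590 = (1 + 5*sqrt(6))*(1/18831) - 1063/1590 = (1/18831 + 5*sqrt(6)/18831) - 1063/1590 = -6671921/9980430 + 5*sqrt(6)/18831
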